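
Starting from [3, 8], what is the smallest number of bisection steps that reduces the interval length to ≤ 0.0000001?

Width after n steps is 5/2^n. Need 2^n ≥ 5/0.0000001 = 50000000.
2^25 = 33554432 < 50000000 ≤ 2^26 = 67108864, so n = 26.

26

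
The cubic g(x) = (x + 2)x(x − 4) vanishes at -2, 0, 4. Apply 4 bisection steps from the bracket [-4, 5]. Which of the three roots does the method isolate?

4

midpoint 0.5: g = -4.375 < 0 → [0.5, 5]
midpoint 2.75: g = -16.328125 < 0 → [2.75, 5]
midpoint 3.875: g = -2.845703 < 0 → [3.875, 5]
midpoint 4.4375: g = 12.4978 > 0 → [3.875, 4.4375]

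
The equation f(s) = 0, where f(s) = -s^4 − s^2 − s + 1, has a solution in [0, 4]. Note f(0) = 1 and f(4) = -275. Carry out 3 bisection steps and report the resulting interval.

[0.5, 1]

f(2) = -21 < 0, so the root lies in [0, 2]
f(1) = -2 < 0, so the root lies in [0, 1]
f(0.5) = 0.1875 > 0, so the root lies in [0.5, 1]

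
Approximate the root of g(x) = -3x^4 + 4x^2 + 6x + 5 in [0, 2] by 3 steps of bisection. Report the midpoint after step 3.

m = 1, g(m) = 12 (+); new bracket [1, 2]
m = 1.5, g(m) = 7.8125 (+); new bracket [1.5, 2]
m = 1.75, g(m) = -0.386719 (−); new bracket [1.5, 1.75]

1.75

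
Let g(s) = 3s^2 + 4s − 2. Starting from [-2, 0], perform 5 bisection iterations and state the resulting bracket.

[-1.75, -1.6875]

s = -1 gives g = -3, negative; keep [-2, -1]
s = -1.5 gives g = -1.25, negative; keep [-2, -1.5]
s = -1.75 gives g = 0.1875, positive; keep [-1.75, -1.5]
s = -1.625 gives g = -0.5781, negative; keep [-1.75, -1.625]
s = -1.6875 gives g = -0.207, negative; keep [-1.75, -1.6875]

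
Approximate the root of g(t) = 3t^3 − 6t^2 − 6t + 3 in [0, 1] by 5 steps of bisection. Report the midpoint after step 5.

0.40625

midpoint 0.5: g = -1.125 < 0 → [0, 0.5]
midpoint 0.25: g = 1.171875 > 0 → [0.25, 0.5]
midpoint 0.375: g = 0.064453 > 0 → [0.375, 0.5]
midpoint 0.4375: g = -0.5222 < 0 → [0.375, 0.4375]
midpoint 0.40625: g = -0.2266 < 0 → [0.375, 0.40625]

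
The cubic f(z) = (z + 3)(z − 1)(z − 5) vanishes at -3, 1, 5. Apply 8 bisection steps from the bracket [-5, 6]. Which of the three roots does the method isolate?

-3

midpoint 0.5: f = 7.875 > 0 → [-5, 0.5]
midpoint -2.25: f = 17.671875 > 0 → [-5, -2.25]
midpoint -3.625: f = -24.931641 < 0 → [-3.625, -2.25]
midpoint -2.9375: f = 1.9534 > 0 → [-3.625, -2.9375]
midpoint -3.28125: f = -9.9715 < 0 → [-3.28125, -2.9375]
midpoint -3.109375: f = -3.6449 < 0 → [-3.109375, -2.9375]
midpoint -3.0234375: f = -0.7566 < 0 → [-3.0234375, -2.9375]
midpoint -2.98046875: f = 0.6204 > 0 → [-3.0234375, -2.98046875]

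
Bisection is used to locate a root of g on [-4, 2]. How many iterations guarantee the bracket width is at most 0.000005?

21

Width after n steps is 6/2^n. Need 2^n ≥ 6/0.000005 = 1200000.
2^20 = 1048576 < 1200000 ≤ 2^21 = 2097152, so n = 21.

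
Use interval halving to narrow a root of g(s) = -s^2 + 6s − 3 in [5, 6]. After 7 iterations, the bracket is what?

s = 5.5 gives g = -0.25, negative; keep [5, 5.5]
s = 5.25 gives g = 0.9375, positive; keep [5.25, 5.5]
s = 5.375 gives g = 0.359375, positive; keep [5.375, 5.5]
s = 5.4375 gives g = 0.0586, positive; keep [5.4375, 5.5]
s = 5.46875 gives g = -0.0947, negative; keep [5.4375, 5.46875]
s = 5.453125 gives g = -0.0178, negative; keep [5.4375, 5.453125]
s = 5.4453125 gives g = 0.0204, positive; keep [5.4453125, 5.453125]

[5.4453125, 5.453125]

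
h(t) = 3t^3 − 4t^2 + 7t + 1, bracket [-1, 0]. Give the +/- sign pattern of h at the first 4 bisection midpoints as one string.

--+-

t = -0.5 gives h = -3.875, negative; keep [-0.5, 0]
t = -0.25 gives h = -1.046875, negative; keep [-0.25, 0]
t = -0.125 gives h = 0.056641, positive; keep [-0.25, -0.125]
t = -0.1875 gives h = -0.4729, negative; keep [-0.1875, -0.125]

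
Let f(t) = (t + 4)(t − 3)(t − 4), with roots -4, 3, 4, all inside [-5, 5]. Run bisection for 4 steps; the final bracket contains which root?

-4

f(0) = 48 > 0, so the root lies in [-5, 0]
f(-2.5) = 53.625 > 0, so the root lies in [-5, -2.5]
f(-3.75) = 13.078125 > 0, so the root lies in [-5, -3.75]
f(-4.375) = -23.1621 < 0, so the root lies in [-4.375, -3.75]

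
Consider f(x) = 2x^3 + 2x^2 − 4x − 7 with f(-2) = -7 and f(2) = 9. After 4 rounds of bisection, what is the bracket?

f(0) = -7 < 0, so the root lies in [0, 2]
f(1) = -7 < 0, so the root lies in [1, 2]
f(1.5) = -1.75 < 0, so the root lies in [1.5, 2]
f(1.75) = 2.8438 > 0, so the root lies in [1.5, 1.75]

[1.5, 1.75]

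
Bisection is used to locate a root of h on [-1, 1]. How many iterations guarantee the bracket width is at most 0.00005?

16

Width after n steps is 2/2^n. Need 2^n ≥ 2/0.00005 = 40000.
2^15 = 32768 < 40000 ≤ 2^16 = 65536, so n = 16.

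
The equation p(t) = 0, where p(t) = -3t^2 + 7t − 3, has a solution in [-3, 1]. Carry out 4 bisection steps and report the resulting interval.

p(-1) = -13 < 0, so the root lies in [-1, 1]
p(0) = -3 < 0, so the root lies in [0, 1]
p(0.5) = -0.25 < 0, so the root lies in [0.5, 1]
p(0.75) = 0.5625 > 0, so the root lies in [0.5, 0.75]

[0.5, 0.75]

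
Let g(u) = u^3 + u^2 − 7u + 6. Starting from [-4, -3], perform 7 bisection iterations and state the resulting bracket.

[-3.5, -3.4921875]

m = -3.5, g(m) = -0.125 (−); new bracket [-3.5, -3]
m = -3.25, g(m) = 4.984375 (+); new bracket [-3.5, -3.25]
m = -3.375, g(m) = 2.572266 (+); new bracket [-3.5, -3.375]
m = -3.4375, g(m) = 1.26 (+); new bracket [-3.5, -3.4375]
m = -3.46875, g(m) = 0.5767 (+); new bracket [-3.5, -3.46875]
m = -3.484375, g(m) = 0.2282 (+); new bracket [-3.5, -3.484375]
m = -3.4921875, g(m) = 0.0522 (+); new bracket [-3.5, -3.4921875]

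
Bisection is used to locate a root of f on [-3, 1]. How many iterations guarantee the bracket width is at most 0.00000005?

Width after n steps is 4/2^n. Need 2^n ≥ 4/0.00000005 = 80000000.
2^26 = 67108864 < 80000000 ≤ 2^27 = 134217728, so n = 27.

27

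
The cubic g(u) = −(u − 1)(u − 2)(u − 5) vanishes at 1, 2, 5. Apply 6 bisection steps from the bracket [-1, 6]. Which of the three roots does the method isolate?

m = 2.5, g(m) = 1.875 (+); new bracket [2.5, 6]
m = 4.25, g(m) = 5.484375 (+); new bracket [4.25, 6]
m = 5.125, g(m) = -1.611328 (−); new bracket [4.25, 5.125]
m = 4.6875, g(m) = 3.0969 (+); new bracket [4.6875, 5.125]
m = 4.90625, g(m) = 1.0643 (+); new bracket [4.90625, 5.125]
m = 5.015625, g(m) = -0.1892 (−); new bracket [4.90625, 5.015625]

5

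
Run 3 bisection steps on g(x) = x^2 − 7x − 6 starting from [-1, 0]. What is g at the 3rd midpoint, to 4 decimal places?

0.8906

m = -0.5, g(m) = -2.25 (−); new bracket [-1, -0.5]
m = -0.75, g(m) = -0.1875 (−); new bracket [-1, -0.75]
m = -0.875, g(m) = 0.890625 (+); new bracket [-0.875, -0.75]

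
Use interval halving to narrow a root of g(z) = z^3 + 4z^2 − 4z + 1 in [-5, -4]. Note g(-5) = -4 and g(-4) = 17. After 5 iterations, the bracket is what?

g(-4.5) = 8.875 > 0, so the root lies in [-5, -4.5]
g(-4.75) = 3.078125 > 0, so the root lies in [-5, -4.75]
g(-4.875) = -0.294922 < 0, so the root lies in [-4.875, -4.75]
g(-4.8125) = 1.4324 > 0, so the root lies in [-4.875, -4.8125]
g(-4.84375) = 0.579 > 0, so the root lies in [-4.875, -4.84375]

[-4.875, -4.84375]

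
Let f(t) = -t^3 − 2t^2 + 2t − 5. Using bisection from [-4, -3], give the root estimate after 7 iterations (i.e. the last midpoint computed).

m = -3.5, f(m) = 6.375 (+); new bracket [-3.5, -3]
m = -3.25, f(m) = 1.703125 (+); new bracket [-3.25, -3]
m = -3.125, f(m) = -0.263672 (−); new bracket [-3.25, -3.125]
m = -3.1875, f(m) = 0.6902 (+); new bracket [-3.1875, -3.125]
m = -3.15625, f(m) = 0.206 (+); new bracket [-3.15625, -3.125]
m = -3.140625, f(m) = -0.0307 (−); new bracket [-3.15625, -3.140625]
m = -3.1484375, f(m) = 0.0872 (+); new bracket [-3.1484375, -3.140625]

-3.1484375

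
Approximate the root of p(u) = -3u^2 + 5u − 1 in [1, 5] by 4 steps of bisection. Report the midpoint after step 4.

m = 3, p(m) = -13 (−); new bracket [1, 3]
m = 2, p(m) = -3 (−); new bracket [1, 2]
m = 1.5, p(m) = -0.25 (−); new bracket [1, 1.5]
m = 1.25, p(m) = 0.5625 (+); new bracket [1.25, 1.5]

1.25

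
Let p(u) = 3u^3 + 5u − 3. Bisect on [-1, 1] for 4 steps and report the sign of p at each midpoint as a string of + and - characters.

midpoint 0: p = -3 < 0 → [0, 1]
midpoint 0.5: p = -0.125 < 0 → [0.5, 1]
midpoint 0.75: p = 2.015625 > 0 → [0.5, 0.75]
midpoint 0.625: p = 0.8574 > 0 → [0.5, 0.625]

--++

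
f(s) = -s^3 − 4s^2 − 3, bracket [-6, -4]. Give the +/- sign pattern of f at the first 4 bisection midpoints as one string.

+++-

s = -5 gives f = 22, positive; keep [-5, -4]
s = -4.5 gives f = 7.125, positive; keep [-4.5, -4]
s = -4.25 gives f = 1.515625, positive; keep [-4.25, -4]
s = -4.125 gives f = -0.873, negative; keep [-4.25, -4.125]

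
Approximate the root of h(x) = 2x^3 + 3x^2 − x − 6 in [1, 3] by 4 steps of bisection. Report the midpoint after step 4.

midpoint 2: h = 20 > 0 → [1, 2]
midpoint 1.5: h = 6 > 0 → [1, 1.5]
midpoint 1.25: h = 1.34375 > 0 → [1, 1.25]
midpoint 1.125: h = -0.4805 < 0 → [1.125, 1.25]

1.125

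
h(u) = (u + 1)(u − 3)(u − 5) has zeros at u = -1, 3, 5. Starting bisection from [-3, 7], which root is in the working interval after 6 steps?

midpoint 2: h = 9 > 0 → [-3, 2]
midpoint -0.5: h = 9.625 > 0 → [-3, -0.5]
midpoint -1.75: h = -24.046875 < 0 → [-1.75, -0.5]
midpoint -1.125: h = -3.1582 < 0 → [-1.125, -0.5]
midpoint -0.8125: h = 4.155 > 0 → [-1.125, -0.8125]
midpoint -0.96875: h = 0.7403 > 0 → [-1.125, -0.96875]

-1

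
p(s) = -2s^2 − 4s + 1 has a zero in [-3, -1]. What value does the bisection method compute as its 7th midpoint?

-2.234375

p(-2) = 1 > 0, so the root lies in [-3, -2]
p(-2.5) = -1.5 < 0, so the root lies in [-2.5, -2]
p(-2.25) = -0.125 < 0, so the root lies in [-2.25, -2]
p(-2.125) = 0.4688 > 0, so the root lies in [-2.25, -2.125]
p(-2.1875) = 0.1797 > 0, so the root lies in [-2.25, -2.1875]
p(-2.21875) = 0.0293 > 0, so the root lies in [-2.25, -2.21875]
p(-2.234375) = -0.0474 < 0, so the root lies in [-2.234375, -2.21875]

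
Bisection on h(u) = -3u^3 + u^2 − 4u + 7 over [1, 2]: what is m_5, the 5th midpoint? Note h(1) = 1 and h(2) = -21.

1.09375

u = 1.5 gives h = -6.875, negative; keep [1, 1.5]
u = 1.25 gives h = -2.296875, negative; keep [1, 1.25]
u = 1.125 gives h = -0.505859, negative; keep [1, 1.125]
u = 1.0625 gives h = 0.2805, positive; keep [1.0625, 1.125]
u = 1.09375 gives h = -0.104, negative; keep [1.0625, 1.09375]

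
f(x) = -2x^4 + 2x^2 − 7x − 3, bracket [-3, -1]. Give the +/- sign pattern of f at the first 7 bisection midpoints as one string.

-+--+++

m = -2, f(m) = -13 (−); new bracket [-2, -1]
m = -1.5, f(m) = 1.875 (+); new bracket [-2, -1.5]
m = -1.75, f(m) = -3.382812 (−); new bracket [-1.75, -1.5]
m = -1.625, f(m) = -0.2896 (−); new bracket [-1.625, -1.5]
m = -1.5625, f(m) = 0.8994 (+); new bracket [-1.625, -1.5625]
m = -1.59375, f(m) = 0.3327 (+); new bracket [-1.625, -1.59375]
m = -1.609375, f(m) = 0.0287 (+); new bracket [-1.625, -1.609375]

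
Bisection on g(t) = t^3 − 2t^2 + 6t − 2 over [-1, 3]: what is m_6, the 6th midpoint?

t = 1 gives g = 3, positive; keep [-1, 1]
t = 0 gives g = -2, negative; keep [0, 1]
t = 0.5 gives g = 0.625, positive; keep [0, 0.5]
t = 0.25 gives g = -0.6094, negative; keep [0.25, 0.5]
t = 0.375 gives g = 0.0215, positive; keep [0.25, 0.375]
t = 0.3125 gives g = -0.2898, negative; keep [0.3125, 0.375]

0.3125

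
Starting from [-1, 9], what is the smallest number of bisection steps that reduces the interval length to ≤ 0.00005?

Width after n steps is 10/2^n. Need 2^n ≥ 10/0.00005 = 200000.
2^17 = 131072 < 200000 ≤ 2^18 = 262144, so n = 18.

18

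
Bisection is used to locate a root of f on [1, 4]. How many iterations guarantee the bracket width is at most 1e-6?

Width after n steps is 3/2^n. Need 2^n ≥ 3/1e-6 = 3000000.
2^21 = 2097152 < 3000000 ≤ 2^22 = 4194304, so n = 22.

22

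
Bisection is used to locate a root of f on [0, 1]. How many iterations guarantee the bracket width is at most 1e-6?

Width after n steps is 1/2^n. Need 2^n ≥ 1/1e-6 = 1000000.
2^19 = 524288 < 1000000 ≤ 2^20 = 1048576, so n = 20.

20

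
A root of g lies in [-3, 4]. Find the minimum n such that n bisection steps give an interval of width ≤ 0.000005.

21

Width after n steps is 7/2^n. Need 2^n ≥ 7/0.000005 = 1400000.
2^20 = 1048576 < 1400000 ≤ 2^21 = 2097152, so n = 21.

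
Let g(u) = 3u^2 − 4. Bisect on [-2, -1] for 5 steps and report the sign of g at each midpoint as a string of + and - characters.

++-++

g(-1.5) = 2.75 > 0, so the root lies in [-1.5, -1]
g(-1.25) = 0.6875 > 0, so the root lies in [-1.25, -1]
g(-1.125) = -0.203125 < 0, so the root lies in [-1.25, -1.125]
g(-1.1875) = 0.2305 > 0, so the root lies in [-1.1875, -1.125]
g(-1.15625) = 0.0107 > 0, so the root lies in [-1.15625, -1.125]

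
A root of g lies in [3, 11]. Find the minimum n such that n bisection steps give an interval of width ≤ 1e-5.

Width after n steps is 8/2^n. Need 2^n ≥ 8/1e-5 = 800000.
2^19 = 524288 < 800000 ≤ 2^20 = 1048576, so n = 20.

20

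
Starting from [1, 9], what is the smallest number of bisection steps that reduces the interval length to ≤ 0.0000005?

24

Width after n steps is 8/2^n. Need 2^n ≥ 8/0.0000005 = 16000000.
2^23 = 8388608 < 16000000 ≤ 2^24 = 16777216, so n = 24.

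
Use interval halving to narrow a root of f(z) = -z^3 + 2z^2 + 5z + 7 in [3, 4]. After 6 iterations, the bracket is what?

m = 3.5, f(m) = 6.125 (+); new bracket [3.5, 4]
m = 3.75, f(m) = 1.140625 (+); new bracket [3.75, 4]
m = 3.875, f(m) = -1.779297 (−); new bracket [3.75, 3.875]
m = 3.8125, f(m) = -0.2825 (−); new bracket [3.75, 3.8125]
m = 3.78125, f(m) = 0.4382 (+); new bracket [3.78125, 3.8125]
m = 3.796875, f(m) = 0.0802 (+); new bracket [3.796875, 3.8125]

[3.796875, 3.8125]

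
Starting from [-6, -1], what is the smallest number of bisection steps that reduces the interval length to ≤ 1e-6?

Width after n steps is 5/2^n. Need 2^n ≥ 5/1e-6 = 5000000.
2^22 = 4194304 < 5000000 ≤ 2^23 = 8388608, so n = 23.

23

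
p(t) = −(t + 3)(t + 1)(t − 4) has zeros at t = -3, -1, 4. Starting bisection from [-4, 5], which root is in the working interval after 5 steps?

p(0.5) = 18.375 > 0, so the root lies in [0.5, 5]
p(2.75) = 26.953125 > 0, so the root lies in [2.75, 5]
p(3.875) = 4.189453 > 0, so the root lies in [3.875, 5]
p(4.4375) = -17.6931 < 0, so the root lies in [3.875, 4.4375]
p(4.15625) = -5.7655 < 0, so the root lies in [3.875, 4.15625]

4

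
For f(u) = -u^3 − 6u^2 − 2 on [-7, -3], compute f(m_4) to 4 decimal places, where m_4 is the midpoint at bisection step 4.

7.7656

u = -5 gives f = -27, negative; keep [-7, -5]
u = -6 gives f = -2, negative; keep [-7, -6]
u = -6.5 gives f = 19.125, positive; keep [-6.5, -6]
u = -6.25 gives f = 7.7656, positive; keep [-6.25, -6]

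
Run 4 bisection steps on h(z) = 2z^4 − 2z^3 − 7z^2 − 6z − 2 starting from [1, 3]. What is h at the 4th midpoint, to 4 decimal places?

midpoint 2: h = -26 < 0 → [2, 3]
midpoint 2.5: h = -13.875 < 0 → [2.5, 3]
midpoint 2.75: h = 1.351562 > 0 → [2.5, 2.75]
midpoint 2.625: h = -7.1987 < 0 → [2.625, 2.75]

-7.1987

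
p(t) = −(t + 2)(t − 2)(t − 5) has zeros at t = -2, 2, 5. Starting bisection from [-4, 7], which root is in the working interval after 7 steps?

m = 1.5, p(m) = -6.125 (−); new bracket [-4, 1.5]
m = -1.25, p(m) = -15.234375 (−); new bracket [-4, -1.25]
m = -2.625, p(m) = 22.041016 (+); new bracket [-2.625, -1.25]
m = -1.9375, p(m) = -1.7073 (−); new bracket [-2.625, -1.9375]
m = -2.28125, p(m) = 8.7674 (+); new bracket [-2.28125, -1.9375]
m = -2.109375, p(m) = 3.1954 (+); new bracket [-2.109375, -1.9375]
m = -2.0234375, p(m) = 0.6623 (+); new bracket [-2.0234375, -1.9375]

-2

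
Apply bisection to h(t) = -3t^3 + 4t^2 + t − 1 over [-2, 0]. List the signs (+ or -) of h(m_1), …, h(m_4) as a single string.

m = -1, h(m) = 5 (+); new bracket [-1, 0]
m = -0.5, h(m) = -0.125 (−); new bracket [-1, -0.5]
m = -0.75, h(m) = 1.765625 (+); new bracket [-0.75, -0.5]
m = -0.625, h(m) = 0.6699 (+); new bracket [-0.625, -0.5]

+-++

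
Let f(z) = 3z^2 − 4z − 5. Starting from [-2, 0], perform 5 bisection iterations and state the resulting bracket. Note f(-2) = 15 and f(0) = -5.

m = -1, f(m) = 2 (+); new bracket [-1, 0]
m = -0.5, f(m) = -2.25 (−); new bracket [-1, -0.5]
m = -0.75, f(m) = -0.3125 (−); new bracket [-1, -0.75]
m = -0.875, f(m) = 0.7969 (+); new bracket [-0.875, -0.75]
m = -0.8125, f(m) = 0.2305 (+); new bracket [-0.8125, -0.75]

[-0.8125, -0.75]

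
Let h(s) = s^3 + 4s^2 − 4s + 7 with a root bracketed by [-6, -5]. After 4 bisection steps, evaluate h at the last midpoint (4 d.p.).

0.0193

h(-5.5) = -16.375 < 0, so the root lies in [-5.5, -5]
h(-5.25) = -6.453125 < 0, so the root lies in [-5.25, -5]
h(-5.125) = -2.048828 < 0, so the root lies in [-5.125, -5]
h(-5.0625) = 0.0193 > 0, so the root lies in [-5.125, -5.0625]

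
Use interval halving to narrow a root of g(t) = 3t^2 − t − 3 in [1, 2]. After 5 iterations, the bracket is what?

t = 1.5 gives g = 2.25, positive; keep [1, 1.5]
t = 1.25 gives g = 0.4375, positive; keep [1, 1.25]
t = 1.125 gives g = -0.328125, negative; keep [1.125, 1.25]
t = 1.1875 gives g = 0.043, positive; keep [1.125, 1.1875]
t = 1.15625 gives g = -0.1455, negative; keep [1.15625, 1.1875]

[1.15625, 1.1875]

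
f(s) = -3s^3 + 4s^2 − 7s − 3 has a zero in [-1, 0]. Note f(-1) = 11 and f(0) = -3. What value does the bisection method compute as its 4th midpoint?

-0.3125

f(-0.5) = 1.875 > 0, so the root lies in [-0.5, 0]
f(-0.25) = -0.953125 < 0, so the root lies in [-0.5, -0.25]
f(-0.375) = 0.345703 > 0, so the root lies in [-0.375, -0.25]
f(-0.3125) = -0.3303 < 0, so the root lies in [-0.375, -0.3125]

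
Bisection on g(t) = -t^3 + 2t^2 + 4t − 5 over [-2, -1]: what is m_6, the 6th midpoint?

g(-1.5) = -3.125 < 0, so the root lies in [-2, -1.5]
g(-1.75) = -0.515625 < 0, so the root lies in [-2, -1.75]
g(-1.875) = 1.123047 > 0, so the root lies in [-1.875, -1.75]
g(-1.8125) = 0.2747 > 0, so the root lies in [-1.8125, -1.75]
g(-1.78125) = -0.1277 < 0, so the root lies in [-1.8125, -1.78125]
g(-1.796875) = 0.0717 > 0, so the root lies in [-1.796875, -1.78125]

-1.796875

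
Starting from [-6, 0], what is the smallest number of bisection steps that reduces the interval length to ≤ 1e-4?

Width after n steps is 6/2^n. Need 2^n ≥ 6/1e-4 = 60000.
2^15 = 32768 < 60000 ≤ 2^16 = 65536, so n = 16.

16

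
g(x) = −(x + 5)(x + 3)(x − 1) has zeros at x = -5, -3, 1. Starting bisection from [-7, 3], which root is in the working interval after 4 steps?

1

m = -2, g(m) = 9 (+); new bracket [-2, 3]
m = 0.5, g(m) = 9.625 (+); new bracket [0.5, 3]
m = 1.75, g(m) = -24.046875 (−); new bracket [0.5, 1.75]
m = 1.125, g(m) = -3.1582 (−); new bracket [0.5, 1.125]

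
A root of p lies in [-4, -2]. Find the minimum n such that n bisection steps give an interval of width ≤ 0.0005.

Width after n steps is 2/2^n. Need 2^n ≥ 2/0.0005 = 4000.
2^11 = 2048 < 4000 ≤ 2^12 = 4096, so n = 12.

12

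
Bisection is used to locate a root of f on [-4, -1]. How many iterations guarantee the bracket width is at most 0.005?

Width after n steps is 3/2^n. Need 2^n ≥ 3/0.005 = 600.
2^9 = 512 < 600 ≤ 2^10 = 1024, so n = 10.

10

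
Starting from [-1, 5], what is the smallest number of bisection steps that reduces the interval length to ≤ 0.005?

Width after n steps is 6/2^n. Need 2^n ≥ 6/0.005 = 1200.
2^10 = 1024 < 1200 ≤ 2^11 = 2048, so n = 11.

11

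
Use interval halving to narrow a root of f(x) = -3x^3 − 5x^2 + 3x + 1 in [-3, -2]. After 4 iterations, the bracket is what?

midpoint -2.5: f = 9.125 > 0 → [-2.5, -2]
midpoint -2.25: f = 3.109375 > 0 → [-2.25, -2]
midpoint -2.125: f = 0.833984 > 0 → [-2.125, -2]
midpoint -2.0625: f = -0.136 < 0 → [-2.125, -2.0625]

[-2.125, -2.0625]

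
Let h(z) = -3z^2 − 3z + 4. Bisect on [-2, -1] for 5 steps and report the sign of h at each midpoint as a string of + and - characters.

midpoint -1.5: h = 1.75 > 0 → [-2, -1.5]
midpoint -1.75: h = 0.0625 > 0 → [-2, -1.75]
midpoint -1.875: h = -0.921875 < 0 → [-1.875, -1.75]
midpoint -1.8125: h = -0.418 < 0 → [-1.8125, -1.75]
midpoint -1.78125: h = -0.1748 < 0 → [-1.78125, -1.75]

++---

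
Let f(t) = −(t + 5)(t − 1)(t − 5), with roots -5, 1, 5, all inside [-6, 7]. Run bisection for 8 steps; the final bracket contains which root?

m = 0.5, f(m) = -12.375 (−); new bracket [-6, 0.5]
m = -2.75, f(m) = -65.390625 (−); new bracket [-6, -2.75]
m = -4.375, f(m) = -31.494141 (−); new bracket [-6, -4.375]
m = -5.1875, f(m) = 11.8191 (+); new bracket [-5.1875, -4.375]
m = -4.78125, f(m) = -12.3698 (−); new bracket [-5.1875, -4.78125]
m = -4.984375, f(m) = -0.9336 (−); new bracket [-5.1875, -4.984375]
m = -5.0859375, f(m) = 5.275 (+); new bracket [-5.0859375, -4.984375]
m = -5.03515625, f(m) = 2.1292 (+); new bracket [-5.03515625, -4.984375]

-5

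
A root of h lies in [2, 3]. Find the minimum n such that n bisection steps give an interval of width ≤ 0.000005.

18

Width after n steps is 1/2^n. Need 2^n ≥ 1/0.000005 = 200000.
2^17 = 131072 < 200000 ≤ 2^18 = 262144, so n = 18.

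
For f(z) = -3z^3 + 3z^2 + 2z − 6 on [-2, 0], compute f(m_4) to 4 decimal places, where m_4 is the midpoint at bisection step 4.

-0.1816

f(-1) = -2 < 0, so the root lies in [-2, -1]
f(-1.5) = 7.875 > 0, so the root lies in [-1.5, -1]
f(-1.25) = 2.046875 > 0, so the root lies in [-1.25, -1]
f(-1.125) = -0.1816 < 0, so the root lies in [-1.25, -1.125]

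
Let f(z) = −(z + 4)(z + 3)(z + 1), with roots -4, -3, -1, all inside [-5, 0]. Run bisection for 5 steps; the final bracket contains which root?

-1

m = -2.5, f(m) = 1.125 (+); new bracket [-2.5, 0]
m = -1.25, f(m) = 1.203125 (+); new bracket [-1.25, 0]
m = -0.625, f(m) = -3.005859 (−); new bracket [-1.25, -0.625]
m = -0.9375, f(m) = -0.3948 (−); new bracket [-1.25, -0.9375]
m = -1.09375, f(m) = 0.5194 (+); new bracket [-1.09375, -0.9375]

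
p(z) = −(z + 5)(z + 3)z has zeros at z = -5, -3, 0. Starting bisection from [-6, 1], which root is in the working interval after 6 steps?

midpoint -2.5: p = 3.125 > 0 → [-2.5, 1]
midpoint -0.75: p = 7.171875 > 0 → [-0.75, 1]
midpoint 0.125: p = -2.001953 < 0 → [-0.75, 0.125]
midpoint -0.3125: p = 3.9368 > 0 → [-0.3125, 0.125]
midpoint -0.09375: p = 1.3368 > 0 → [-0.09375, 0.125]
midpoint 0.015625: p = -0.2363 < 0 → [-0.09375, 0.015625]

0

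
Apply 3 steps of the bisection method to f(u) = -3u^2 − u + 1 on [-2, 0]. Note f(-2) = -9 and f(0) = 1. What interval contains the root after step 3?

[-1, -0.75]

u = -1 gives f = -1, negative; keep [-1, 0]
u = -0.5 gives f = 0.75, positive; keep [-1, -0.5]
u = -0.75 gives f = 0.0625, positive; keep [-1, -0.75]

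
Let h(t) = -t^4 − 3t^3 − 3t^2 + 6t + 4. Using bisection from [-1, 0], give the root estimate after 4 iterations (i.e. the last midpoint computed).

midpoint -0.5: h = 0.5625 > 0 → [-1, -0.5]
midpoint -0.75: h = -1.238281 < 0 → [-0.75, -0.5]
midpoint -0.625: h = -0.342041 < 0 → [-0.625, -0.5]
midpoint -0.5625: h = 0.1096 > 0 → [-0.625, -0.5625]

-0.5625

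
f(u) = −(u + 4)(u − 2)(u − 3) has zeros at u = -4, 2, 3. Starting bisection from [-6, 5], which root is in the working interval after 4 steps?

midpoint -0.5: f = -30.625 < 0 → [-6, -0.5]
midpoint -3.25: f = -24.609375 < 0 → [-6, -3.25]
midpoint -4.625: f = 31.572266 > 0 → [-4.625, -3.25]
midpoint -3.9375: f = -2.5745 < 0 → [-4.625, -3.9375]

-4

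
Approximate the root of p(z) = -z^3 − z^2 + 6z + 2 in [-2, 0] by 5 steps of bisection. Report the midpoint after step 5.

m = -1, p(m) = -4 (−); new bracket [-1, 0]
m = -0.5, p(m) = -1.125 (−); new bracket [-0.5, 0]
m = -0.25, p(m) = 0.453125 (+); new bracket [-0.5, -0.25]
m = -0.375, p(m) = -0.3379 (−); new bracket [-0.375, -0.25]
m = -0.3125, p(m) = 0.0579 (+); new bracket [-0.375, -0.3125]

-0.3125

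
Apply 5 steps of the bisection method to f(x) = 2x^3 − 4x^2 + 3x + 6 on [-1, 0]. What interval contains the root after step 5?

f(-0.5) = 3.25 > 0, so the root lies in [-1, -0.5]
f(-0.75) = 0.65625 > 0, so the root lies in [-1, -0.75]
f(-0.875) = -1.027344 < 0, so the root lies in [-0.875, -0.75]
f(-0.8125) = -0.1509 < 0, so the root lies in [-0.8125, -0.75]
f(-0.78125) = 0.2612 > 0, so the root lies in [-0.8125, -0.78125]

[-0.8125, -0.78125]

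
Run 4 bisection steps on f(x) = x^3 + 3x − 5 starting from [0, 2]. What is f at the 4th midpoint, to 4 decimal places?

-0.2012

midpoint 1: f = -1 < 0 → [1, 2]
midpoint 1.5: f = 2.875 > 0 → [1, 1.5]
midpoint 1.25: f = 0.703125 > 0 → [1, 1.25]
midpoint 1.125: f = -0.2012 < 0 → [1.125, 1.25]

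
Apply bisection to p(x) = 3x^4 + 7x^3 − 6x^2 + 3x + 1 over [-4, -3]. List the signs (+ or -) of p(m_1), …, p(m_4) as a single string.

+++-

m = -3.5, p(m) = 67.0625 (+); new bracket [-3.5, -3]
m = -3.25, p(m) = 22.277344 (+); new bracket [-3.25, -3]
m = -3.125, p(m) = 5.510498 (+); new bracket [-3.125, -3]
m = -3.0625, p(m) = -1.6296 (−); new bracket [-3.125, -3.0625]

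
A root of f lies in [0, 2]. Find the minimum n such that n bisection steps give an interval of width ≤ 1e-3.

Width after n steps is 2/2^n. Need 2^n ≥ 2/1e-3 = 2000.
2^10 = 1024 < 2000 ≤ 2^11 = 2048, so n = 11.

11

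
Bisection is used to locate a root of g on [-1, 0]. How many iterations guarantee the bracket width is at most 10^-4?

14

Width after n steps is 1/2^n. Need 2^n ≥ 1/10^-4 = 10000.
2^13 = 8192 < 10000 ≤ 2^14 = 16384, so n = 14.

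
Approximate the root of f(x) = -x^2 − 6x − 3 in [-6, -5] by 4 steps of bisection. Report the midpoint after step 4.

midpoint -5.5: f = -0.25 < 0 → [-5.5, -5]
midpoint -5.25: f = 0.9375 > 0 → [-5.5, -5.25]
midpoint -5.375: f = 0.359375 > 0 → [-5.5, -5.375]
midpoint -5.4375: f = 0.0586 > 0 → [-5.5, -5.4375]

-5.4375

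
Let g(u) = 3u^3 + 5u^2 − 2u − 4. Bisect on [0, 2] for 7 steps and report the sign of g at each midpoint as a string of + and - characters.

+--+---

u = 1 gives g = 2, positive; keep [0, 1]
u = 0.5 gives g = -3.375, negative; keep [0.5, 1]
u = 0.75 gives g = -1.421875, negative; keep [0.75, 1]
u = 0.875 gives g = 0.0879, positive; keep [0.75, 0.875]
u = 0.8125 gives g = -0.7151, negative; keep [0.8125, 0.875]
u = 0.84375 gives g = -0.3259, negative; keep [0.84375, 0.875]
u = 0.859375 gives g = -0.1221, negative; keep [0.859375, 0.875]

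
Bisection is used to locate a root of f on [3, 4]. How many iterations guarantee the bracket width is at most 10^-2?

Width after n steps is 1/2^n. Need 2^n ≥ 1/10^-2 = 100.
2^6 = 64 < 100 ≤ 2^7 = 128, so n = 7.

7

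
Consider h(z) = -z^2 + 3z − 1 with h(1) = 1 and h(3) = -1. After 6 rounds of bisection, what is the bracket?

z = 2 gives h = 1, positive; keep [2, 3]
z = 2.5 gives h = 0.25, positive; keep [2.5, 3]
z = 2.75 gives h = -0.3125, negative; keep [2.5, 2.75]
z = 2.625 gives h = -0.0156, negative; keep [2.5, 2.625]
z = 2.5625 gives h = 0.1211, positive; keep [2.5625, 2.625]
z = 2.59375 gives h = 0.0537, positive; keep [2.59375, 2.625]

[2.59375, 2.625]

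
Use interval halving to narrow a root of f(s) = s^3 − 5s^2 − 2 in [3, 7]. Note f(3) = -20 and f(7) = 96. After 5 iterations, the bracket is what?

m = 5, f(m) = -2 (−); new bracket [5, 7]
m = 6, f(m) = 34 (+); new bracket [5, 6]
m = 5.5, f(m) = 13.125 (+); new bracket [5, 5.5]
m = 5.25, f(m) = 4.8906 (+); new bracket [5, 5.25]
m = 5.125, f(m) = 1.2832 (+); new bracket [5, 5.125]

[5, 5.125]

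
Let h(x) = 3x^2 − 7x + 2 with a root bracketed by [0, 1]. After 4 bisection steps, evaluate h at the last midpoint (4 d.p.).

0.1055

x = 0.5 gives h = -0.75, negative; keep [0, 0.5]
x = 0.25 gives h = 0.4375, positive; keep [0.25, 0.5]
x = 0.375 gives h = -0.203125, negative; keep [0.25, 0.375]
x = 0.3125 gives h = 0.1055, positive; keep [0.3125, 0.375]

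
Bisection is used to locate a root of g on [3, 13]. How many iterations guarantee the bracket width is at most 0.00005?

18

Width after n steps is 10/2^n. Need 2^n ≥ 10/0.00005 = 200000.
2^17 = 131072 < 200000 ≤ 2^18 = 262144, so n = 18.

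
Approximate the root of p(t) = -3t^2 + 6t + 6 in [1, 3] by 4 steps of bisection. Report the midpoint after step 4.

p(2) = 6 > 0, so the root lies in [2, 3]
p(2.5) = 2.25 > 0, so the root lies in [2.5, 3]
p(2.75) = -0.1875 < 0, so the root lies in [2.5, 2.75]
p(2.625) = 1.0781 > 0, so the root lies in [2.625, 2.75]

2.625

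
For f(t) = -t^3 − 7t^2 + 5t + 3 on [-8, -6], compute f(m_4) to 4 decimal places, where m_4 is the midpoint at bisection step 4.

1.2129

midpoint -7: f = -32 < 0 → [-8, -7]
midpoint -7.5: f = -6.375 < 0 → [-8, -7.5]
midpoint -7.75: f = 9.296875 > 0 → [-7.75, -7.5]
midpoint -7.625: f = 1.2129 > 0 → [-7.625, -7.5]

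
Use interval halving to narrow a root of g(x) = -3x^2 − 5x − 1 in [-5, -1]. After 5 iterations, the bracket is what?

[-1.5, -1.375]

midpoint -3: g = -13 < 0 → [-3, -1]
midpoint -2: g = -3 < 0 → [-2, -1]
midpoint -1.5: g = -0.25 < 0 → [-1.5, -1]
midpoint -1.25: g = 0.5625 > 0 → [-1.5, -1.25]
midpoint -1.375: g = 0.2031 > 0 → [-1.5, -1.375]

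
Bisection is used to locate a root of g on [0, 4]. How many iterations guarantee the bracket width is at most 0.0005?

Width after n steps is 4/2^n. Need 2^n ≥ 4/0.0005 = 8000.
2^12 = 4096 < 8000 ≤ 2^13 = 8192, so n = 13.

13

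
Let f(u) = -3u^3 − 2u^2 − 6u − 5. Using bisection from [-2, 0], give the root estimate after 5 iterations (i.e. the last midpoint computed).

midpoint -1: f = 2 > 0 → [-1, 0]
midpoint -0.5: f = -2.125 < 0 → [-1, -0.5]
midpoint -0.75: f = -0.359375 < 0 → [-1, -0.75]
midpoint -0.875: f = 0.7285 > 0 → [-0.875, -0.75]
midpoint -0.8125: f = 0.1638 > 0 → [-0.8125, -0.75]

-0.8125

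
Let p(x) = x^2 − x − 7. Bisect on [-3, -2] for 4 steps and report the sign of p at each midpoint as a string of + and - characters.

p(-2.5) = 1.75 > 0, so the root lies in [-2.5, -2]
p(-2.25) = 0.3125 > 0, so the root lies in [-2.25, -2]
p(-2.125) = -0.359375 < 0, so the root lies in [-2.25, -2.125]
p(-2.1875) = -0.0273 < 0, so the root lies in [-2.25, -2.1875]

++--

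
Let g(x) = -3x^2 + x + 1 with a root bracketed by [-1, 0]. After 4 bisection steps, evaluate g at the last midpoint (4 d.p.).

-0.0117

midpoint -0.5: g = -0.25 < 0 → [-0.5, 0]
midpoint -0.25: g = 0.5625 > 0 → [-0.5, -0.25]
midpoint -0.375: g = 0.203125 > 0 → [-0.5, -0.375]
midpoint -0.4375: g = -0.0117 < 0 → [-0.4375, -0.375]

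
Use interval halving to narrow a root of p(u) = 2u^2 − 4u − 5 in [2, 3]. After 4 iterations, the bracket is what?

p(2.5) = -2.5 < 0, so the root lies in [2.5, 3]
p(2.75) = -0.875 < 0, so the root lies in [2.75, 3]
p(2.875) = 0.03125 > 0, so the root lies in [2.75, 2.875]
p(2.8125) = -0.4297 < 0, so the root lies in [2.8125, 2.875]

[2.8125, 2.875]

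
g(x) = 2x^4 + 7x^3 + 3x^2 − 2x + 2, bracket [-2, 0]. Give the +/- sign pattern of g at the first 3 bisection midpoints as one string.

midpoint -1: g = 2 > 0 → [-2, -1]
midpoint -1.5: g = -1.75 < 0 → [-1.5, -1]
midpoint -1.25: g = 0.398438 > 0 → [-1.5, -1.25]

+-+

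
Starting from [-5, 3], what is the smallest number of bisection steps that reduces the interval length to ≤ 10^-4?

Width after n steps is 8/2^n. Need 2^n ≥ 8/10^-4 = 80000.
2^16 = 65536 < 80000 ≤ 2^17 = 131072, so n = 17.

17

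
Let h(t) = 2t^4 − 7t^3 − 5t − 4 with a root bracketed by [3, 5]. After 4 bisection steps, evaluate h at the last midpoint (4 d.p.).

-10.2163

midpoint 4: h = 40 > 0 → [3, 4]
midpoint 3.5: h = -21.5 < 0 → [3.5, 4]
midpoint 3.75: h = 3.617188 > 0 → [3.5, 3.75]
midpoint 3.625: h = -10.2163 < 0 → [3.625, 3.75]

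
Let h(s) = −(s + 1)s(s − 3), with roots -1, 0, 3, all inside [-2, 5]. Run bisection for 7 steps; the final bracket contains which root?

m = 1.5, h(m) = 5.625 (+); new bracket [1.5, 5]
m = 3.25, h(m) = -3.453125 (−); new bracket [1.5, 3.25]
m = 2.375, h(m) = 5.009766 (+); new bracket [2.375, 3.25]
m = 2.8125, h(m) = 2.0105 (+); new bracket [2.8125, 3.25]
m = 3.03125, h(m) = -0.3819 (−); new bracket [2.8125, 3.03125]
m = 2.921875, h(m) = 0.8953 (+); new bracket [2.921875, 3.03125]
m = 2.9765625, h(m) = 0.2774 (+); new bracket [2.9765625, 3.03125]

3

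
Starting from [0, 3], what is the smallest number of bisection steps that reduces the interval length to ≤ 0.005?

Width after n steps is 3/2^n. Need 2^n ≥ 3/0.005 = 600.
2^9 = 512 < 600 ≤ 2^10 = 1024, so n = 10.

10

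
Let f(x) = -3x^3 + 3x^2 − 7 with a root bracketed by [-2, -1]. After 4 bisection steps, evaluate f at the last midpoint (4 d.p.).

-0.0149

midpoint -1.5: f = 9.875 > 0 → [-1.5, -1]
midpoint -1.25: f = 3.546875 > 0 → [-1.25, -1]
midpoint -1.125: f = 1.068359 > 0 → [-1.125, -1]
midpoint -1.0625: f = -0.0149 < 0 → [-1.125, -1.0625]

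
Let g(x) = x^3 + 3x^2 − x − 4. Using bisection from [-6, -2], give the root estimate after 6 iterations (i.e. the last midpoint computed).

midpoint -4: g = -16 < 0 → [-4, -2]
midpoint -3: g = -1 < 0 → [-3, -2]
midpoint -2.5: g = 1.625 > 0 → [-3, -2.5]
midpoint -2.75: g = 0.6406 > 0 → [-3, -2.75]
midpoint -2.875: g = -0.0918 < 0 → [-2.875, -2.75]
midpoint -2.8125: g = 0.2957 > 0 → [-2.875, -2.8125]

-2.8125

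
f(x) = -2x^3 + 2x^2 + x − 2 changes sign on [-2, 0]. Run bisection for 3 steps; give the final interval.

midpoint -1: f = 1 > 0 → [-1, 0]
midpoint -0.5: f = -1.75 < 0 → [-1, -0.5]
midpoint -0.75: f = -0.78125 < 0 → [-1, -0.75]

[-1, -0.75]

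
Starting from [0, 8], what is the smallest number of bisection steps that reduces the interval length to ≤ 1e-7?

Width after n steps is 8/2^n. Need 2^n ≥ 8/1e-7 = 80000000.
2^26 = 67108864 < 80000000 ≤ 2^27 = 134217728, so n = 27.

27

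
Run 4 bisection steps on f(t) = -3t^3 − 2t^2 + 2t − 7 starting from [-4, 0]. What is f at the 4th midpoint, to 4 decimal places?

f(-2) = 5 > 0, so the root lies in [-2, 0]
f(-1) = -8 < 0, so the root lies in [-2, -1]
f(-1.5) = -4.375 < 0, so the root lies in [-2, -1.5]
f(-1.75) = -0.5469 < 0, so the root lies in [-2, -1.75]

-0.5469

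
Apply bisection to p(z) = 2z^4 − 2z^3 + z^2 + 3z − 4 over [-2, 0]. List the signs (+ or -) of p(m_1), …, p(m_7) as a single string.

-++-+++

midpoint -1: p = -2 < 0 → [-2, -1]
midpoint -1.5: p = 10.625 > 0 → [-1.5, -1]
midpoint -1.25: p = 2.601562 > 0 → [-1.25, -1]
midpoint -1.125: p = -0.0581 < 0 → [-1.25, -1.125]
midpoint -1.1875: p = 1.1739 > 0 → [-1.1875, -1.125]
midpoint -1.15625: p = 0.5345 > 0 → [-1.15625, -1.125]
midpoint -1.140625: p = 0.2324 > 0 → [-1.140625, -1.125]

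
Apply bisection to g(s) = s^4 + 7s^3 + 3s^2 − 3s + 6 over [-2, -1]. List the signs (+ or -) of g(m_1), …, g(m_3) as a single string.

s = -1.5 gives g = -1.3125, negative; keep [-1.5, -1]
s = -1.25 gives g = 3.207031, positive; keep [-1.5, -1.25]
s = -1.375 gives g = 1.174072, positive; keep [-1.5, -1.375]

-++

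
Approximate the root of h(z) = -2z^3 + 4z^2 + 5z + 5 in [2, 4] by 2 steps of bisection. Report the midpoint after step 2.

3.5

h(3) = 2 > 0, so the root lies in [3, 4]
h(3.5) = -14.25 < 0, so the root lies in [3, 3.5]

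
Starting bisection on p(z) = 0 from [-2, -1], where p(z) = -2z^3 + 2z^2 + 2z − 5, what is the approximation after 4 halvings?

m = -1.5, p(m) = 3.25 (+); new bracket [-1.5, -1]
m = -1.25, p(m) = -0.46875 (−); new bracket [-1.5, -1.25]
m = -1.375, p(m) = 1.230469 (+); new bracket [-1.375, -1.25]
m = -1.3125, p(m) = 0.3423 (+); new bracket [-1.3125, -1.25]

-1.3125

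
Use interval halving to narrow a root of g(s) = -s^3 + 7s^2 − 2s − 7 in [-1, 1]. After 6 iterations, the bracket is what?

[-0.84375, -0.8125]

midpoint 0: g = -7 < 0 → [-1, 0]
midpoint -0.5: g = -4.125 < 0 → [-1, -0.5]
midpoint -0.75: g = -1.140625 < 0 → [-1, -0.75]
midpoint -0.875: g = 0.7793 > 0 → [-0.875, -0.75]
midpoint -0.8125: g = -0.2175 < 0 → [-0.875, -0.8125]
midpoint -0.84375: g = 0.2716 > 0 → [-0.84375, -0.8125]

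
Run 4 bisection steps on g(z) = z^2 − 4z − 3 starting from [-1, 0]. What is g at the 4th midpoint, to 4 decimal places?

0.2227

z = -0.5 gives g = -0.75, negative; keep [-1, -0.5]
z = -0.75 gives g = 0.5625, positive; keep [-0.75, -0.5]
z = -0.625 gives g = -0.109375, negative; keep [-0.75, -0.625]
z = -0.6875 gives g = 0.2227, positive; keep [-0.6875, -0.625]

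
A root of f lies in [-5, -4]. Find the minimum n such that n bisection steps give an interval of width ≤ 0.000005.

18

Width after n steps is 1/2^n. Need 2^n ≥ 1/0.000005 = 200000.
2^17 = 131072 < 200000 ≤ 2^18 = 262144, so n = 18.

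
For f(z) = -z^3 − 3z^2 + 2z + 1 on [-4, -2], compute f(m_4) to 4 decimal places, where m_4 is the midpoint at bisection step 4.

f(-3) = -5 < 0, so the root lies in [-4, -3]
f(-3.5) = 0.125 > 0, so the root lies in [-3.5, -3]
f(-3.25) = -2.859375 < 0, so the root lies in [-3.5, -3.25]
f(-3.375) = -1.4785 < 0, so the root lies in [-3.5, -3.375]

-1.4785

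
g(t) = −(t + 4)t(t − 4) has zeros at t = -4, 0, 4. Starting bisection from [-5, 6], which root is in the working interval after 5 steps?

midpoint 0.5: g = 7.875 > 0 → [0.5, 6]
midpoint 3.25: g = 17.671875 > 0 → [3.25, 6]
midpoint 4.625: g = -24.931641 < 0 → [3.25, 4.625]
midpoint 3.9375: g = 1.9534 > 0 → [3.9375, 4.625]
midpoint 4.28125: g = -9.9715 < 0 → [3.9375, 4.28125]

4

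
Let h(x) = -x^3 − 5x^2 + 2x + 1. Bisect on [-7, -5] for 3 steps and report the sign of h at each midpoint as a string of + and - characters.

++-

x = -6 gives h = 25, positive; keep [-6, -5]
x = -5.5 gives h = 5.125, positive; keep [-5.5, -5]
x = -5.25 gives h = -2.609375, negative; keep [-5.5, -5.25]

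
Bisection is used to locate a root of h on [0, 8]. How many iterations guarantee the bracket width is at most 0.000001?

23

Width after n steps is 8/2^n. Need 2^n ≥ 8/0.000001 = 8000000.
2^22 = 4194304 < 8000000 ≤ 2^23 = 8388608, so n = 23.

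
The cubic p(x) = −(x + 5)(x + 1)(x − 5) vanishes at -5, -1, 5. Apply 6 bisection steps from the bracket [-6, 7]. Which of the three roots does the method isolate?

5

p(0.5) = 37.125 > 0, so the root lies in [0.5, 7]
p(3.75) = 51.953125 > 0, so the root lies in [3.75, 7]
p(5.375) = -24.802734 < 0, so the root lies in [3.75, 5.375]
p(4.5625) = 23.2712 > 0, so the root lies in [4.5625, 5.375]
p(4.96875) = 1.8594 > 0, so the root lies in [4.96875, 5.375]
p(5.171875) = -10.7902 < 0, so the root lies in [4.96875, 5.171875]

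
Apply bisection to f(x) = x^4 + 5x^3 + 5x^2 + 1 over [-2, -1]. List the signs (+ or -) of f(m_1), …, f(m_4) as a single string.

+--+

x = -1.5 gives f = 0.4375, positive; keep [-2, -1.5]
x = -1.75 gives f = -1.105469, negative; keep [-1.75, -1.5]
x = -1.625 gives f = -0.279053, negative; keep [-1.625, -1.5]
x = -1.5625 gives f = 0.094, positive; keep [-1.625, -1.5625]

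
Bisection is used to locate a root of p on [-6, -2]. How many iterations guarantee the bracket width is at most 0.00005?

Width after n steps is 4/2^n. Need 2^n ≥ 4/0.00005 = 80000.
2^16 = 65536 < 80000 ≤ 2^17 = 131072, so n = 17.

17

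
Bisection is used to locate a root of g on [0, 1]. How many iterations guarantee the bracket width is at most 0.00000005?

25

Width after n steps is 1/2^n. Need 2^n ≥ 1/0.00000005 = 20000000.
2^24 = 16777216 < 20000000 ≤ 2^25 = 33554432, so n = 25.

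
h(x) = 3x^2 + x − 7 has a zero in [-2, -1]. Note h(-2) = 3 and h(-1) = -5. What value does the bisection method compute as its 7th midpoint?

-1.7109375

midpoint -1.5: h = -1.75 < 0 → [-2, -1.5]
midpoint -1.75: h = 0.4375 > 0 → [-1.75, -1.5]
midpoint -1.625: h = -0.703125 < 0 → [-1.75, -1.625]
midpoint -1.6875: h = -0.1445 < 0 → [-1.75, -1.6875]
midpoint -1.71875: h = 0.1436 > 0 → [-1.71875, -1.6875]
midpoint -1.703125: h = -0.0012 < 0 → [-1.71875, -1.703125]
midpoint -1.7109375: h = 0.071 > 0 → [-1.7109375, -1.703125]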